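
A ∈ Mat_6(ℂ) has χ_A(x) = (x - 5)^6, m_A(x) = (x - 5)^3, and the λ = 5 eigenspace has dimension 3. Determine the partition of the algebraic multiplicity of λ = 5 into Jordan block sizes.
Block sizes for λ = 5: [3, 2, 1]

Step 1 — from the characteristic polynomial, algebraic multiplicity of λ = 5 is 6. From dim ker(A − (5)·I) = 3, there are exactly 3 Jordan blocks for λ = 5.
Step 2 — from the minimal polynomial, the factor (x − 5)^3 tells us the largest block for λ = 5 has size 3.
Step 3 — with total size 6, 3 blocks, and largest block 3, the block sizes (in nonincreasing order) are [3, 2, 1].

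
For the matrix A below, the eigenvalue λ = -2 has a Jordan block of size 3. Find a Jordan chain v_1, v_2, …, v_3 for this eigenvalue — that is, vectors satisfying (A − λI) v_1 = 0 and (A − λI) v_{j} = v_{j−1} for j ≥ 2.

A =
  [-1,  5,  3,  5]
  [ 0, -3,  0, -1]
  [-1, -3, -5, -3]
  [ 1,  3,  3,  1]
A Jordan chain for λ = -2 of length 3:
v_1 = (3, -1, -1, 1)ᵀ
v_2 = (1, 0, -1, 1)ᵀ
v_3 = (1, 0, 0, 0)ᵀ

Let N = A − (-2)·I. We want v_3 with N^3 v_3 = 0 but N^2 v_3 ≠ 0; then v_{j-1} := N · v_j for j = 3, …, 2.

Pick v_3 = (1, 0, 0, 0)ᵀ.
Then v_2 = N · v_3 = (1, 0, -1, 1)ᵀ.
Then v_1 = N · v_2 = (3, -1, -1, 1)ᵀ.

Sanity check: (A − (-2)·I) v_1 = (0, 0, 0, 0)ᵀ = 0. ✓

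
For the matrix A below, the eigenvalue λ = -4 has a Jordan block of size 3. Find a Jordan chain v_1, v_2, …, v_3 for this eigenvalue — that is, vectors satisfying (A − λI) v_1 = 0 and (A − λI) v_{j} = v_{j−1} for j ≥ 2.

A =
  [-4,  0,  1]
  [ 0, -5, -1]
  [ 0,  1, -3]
A Jordan chain for λ = -4 of length 3:
v_1 = (1, 0, 0)ᵀ
v_2 = (0, -1, 1)ᵀ
v_3 = (0, 1, 0)ᵀ

Let N = A − (-4)·I. We want v_3 with N^3 v_3 = 0 but N^2 v_3 ≠ 0; then v_{j-1} := N · v_j for j = 3, …, 2.

Pick v_3 = (0, 1, 0)ᵀ.
Then v_2 = N · v_3 = (0, -1, 1)ᵀ.
Then v_1 = N · v_2 = (1, 0, 0)ᵀ.

Sanity check: (A − (-4)·I) v_1 = (0, 0, 0)ᵀ = 0. ✓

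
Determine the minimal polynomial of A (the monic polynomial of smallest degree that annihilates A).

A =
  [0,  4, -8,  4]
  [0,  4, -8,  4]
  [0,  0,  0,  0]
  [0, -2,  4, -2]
x^2 - 2*x

The characteristic polynomial is χ_A(x) = x^3*(x - 2), so the eigenvalues are known. The minimal polynomial is
  m_A(x) = Π_λ (x − λ)^{k_λ}
where k_λ is the size of the *largest* Jordan block for λ (equivalently, the smallest k with (A − λI)^k v = 0 for every generalised eigenvector v of λ).

  λ = 0: largest Jordan block has size 1, contributing (x − 0)
  λ = 2: largest Jordan block has size 1, contributing (x − 2)

So m_A(x) = x*(x - 2) = x^2 - 2*x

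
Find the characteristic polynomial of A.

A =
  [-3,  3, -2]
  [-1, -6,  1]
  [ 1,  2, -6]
x^3 + 15*x^2 + 75*x + 125

Expanding det(x·I − A) (e.g. by cofactor expansion or by noting that A is similar to its Jordan form J, which has the same characteristic polynomial as A) gives
  χ_A(x) = x^3 + 15*x^2 + 75*x + 125
which factors as (x + 5)^3. The eigenvalues (with algebraic multiplicities) are λ = -5 with multiplicity 3.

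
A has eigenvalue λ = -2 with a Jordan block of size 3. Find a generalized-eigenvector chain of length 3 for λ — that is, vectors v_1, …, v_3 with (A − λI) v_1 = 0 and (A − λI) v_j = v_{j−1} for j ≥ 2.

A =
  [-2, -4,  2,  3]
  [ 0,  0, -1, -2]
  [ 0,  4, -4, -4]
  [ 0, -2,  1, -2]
A Jordan chain for λ = -2 of length 3:
v_1 = (-6, 4, 8, 0)ᵀ
v_2 = (-4, 2, 4, -2)ᵀ
v_3 = (0, 1, 0, 0)ᵀ

Let N = A − (-2)·I. We want v_3 with N^3 v_3 = 0 but N^2 v_3 ≠ 0; then v_{j-1} := N · v_j for j = 3, …, 2.

Pick v_3 = (0, 1, 0, 0)ᵀ.
Then v_2 = N · v_3 = (-4, 2, 4, -2)ᵀ.
Then v_1 = N · v_2 = (-6, 4, 8, 0)ᵀ.

Sanity check: (A − (-2)·I) v_1 = (0, 0, 0, 0)ᵀ = 0. ✓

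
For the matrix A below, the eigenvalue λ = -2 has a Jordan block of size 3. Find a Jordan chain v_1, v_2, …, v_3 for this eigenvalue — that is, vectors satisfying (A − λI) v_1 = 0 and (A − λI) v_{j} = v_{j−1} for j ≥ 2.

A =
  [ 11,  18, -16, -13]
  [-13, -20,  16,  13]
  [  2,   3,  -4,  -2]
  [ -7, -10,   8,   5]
A Jordan chain for λ = -2 of length 3:
v_1 = (-6, 6, -3, 6)ᵀ
v_2 = (13, -13, 2, -7)ᵀ
v_3 = (1, 0, 0, 0)ᵀ

Let N = A − (-2)·I. We want v_3 with N^3 v_3 = 0 but N^2 v_3 ≠ 0; then v_{j-1} := N · v_j for j = 3, …, 2.

Pick v_3 = (1, 0, 0, 0)ᵀ.
Then v_2 = N · v_3 = (13, -13, 2, -7)ᵀ.
Then v_1 = N · v_2 = (-6, 6, -3, 6)ᵀ.

Sanity check: (A − (-2)·I) v_1 = (0, 0, 0, 0)ᵀ = 0. ✓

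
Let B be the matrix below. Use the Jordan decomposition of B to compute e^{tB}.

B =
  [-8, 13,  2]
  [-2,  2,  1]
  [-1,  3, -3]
e^{tB} =
  [-3*t^2*exp(-3*t)/2 - 5*t*exp(-3*t) + exp(-3*t), 3*t^2*exp(-3*t) + 13*t*exp(-3*t), 3*t^2*exp(-3*t)/2 + 2*t*exp(-3*t)]
  [-t^2*exp(-3*t)/2 - 2*t*exp(-3*t), t^2*exp(-3*t) + 5*t*exp(-3*t) + exp(-3*t), t^2*exp(-3*t)/2 + t*exp(-3*t)]
  [-t^2*exp(-3*t)/2 - t*exp(-3*t), t^2*exp(-3*t) + 3*t*exp(-3*t), t^2*exp(-3*t)/2 + exp(-3*t)]

Strategy: write B = P · J · P⁻¹ where J is a Jordan canonical form, so e^{tB} = P · e^{tJ} · P⁻¹, and e^{tJ} can be computed block-by-block.

B has Jordan form
J =
  [-3,  1,  0]
  [ 0, -3,  1]
  [ 0,  0, -3]
(up to reordering of blocks).

Per-block formulas:
  For a 3×3 Jordan block J_3(-3): exp(t · J_3(-3)) = e^(-3t)·(I + t·N + (t^2/2)·N^2), where N is the 3×3 nilpotent shift.

After assembling e^{tJ} and conjugating by P, we get:

e^{tB} =
  [-3*t^2*exp(-3*t)/2 - 5*t*exp(-3*t) + exp(-3*t), 3*t^2*exp(-3*t) + 13*t*exp(-3*t), 3*t^2*exp(-3*t)/2 + 2*t*exp(-3*t)]
  [-t^2*exp(-3*t)/2 - 2*t*exp(-3*t), t^2*exp(-3*t) + 5*t*exp(-3*t) + exp(-3*t), t^2*exp(-3*t)/2 + t*exp(-3*t)]
  [-t^2*exp(-3*t)/2 - t*exp(-3*t), t^2*exp(-3*t) + 3*t*exp(-3*t), t^2*exp(-3*t)/2 + exp(-3*t)]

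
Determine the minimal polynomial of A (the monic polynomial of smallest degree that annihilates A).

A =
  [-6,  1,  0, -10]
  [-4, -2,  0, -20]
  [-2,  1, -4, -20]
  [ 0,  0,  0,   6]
x^3 + 2*x^2 - 32*x - 96

The characteristic polynomial is χ_A(x) = (x - 6)*(x + 4)^3, so the eigenvalues are known. The minimal polynomial is
  m_A(x) = Π_λ (x − λ)^{k_λ}
where k_λ is the size of the *largest* Jordan block for λ (equivalently, the smallest k with (A − λI)^k v = 0 for every generalised eigenvector v of λ).

  λ = -4: largest Jordan block has size 2, contributing (x + 4)^2
  λ = 6: largest Jordan block has size 1, contributing (x − 6)

So m_A(x) = (x - 6)*(x + 4)^2 = x^3 + 2*x^2 - 32*x - 96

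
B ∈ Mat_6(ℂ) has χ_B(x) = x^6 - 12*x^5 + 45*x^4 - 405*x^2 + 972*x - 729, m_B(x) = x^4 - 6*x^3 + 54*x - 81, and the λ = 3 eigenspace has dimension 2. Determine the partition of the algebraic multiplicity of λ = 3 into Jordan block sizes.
Block sizes for λ = 3: [3, 2]

Step 1 — from the characteristic polynomial, algebraic multiplicity of λ = 3 is 5. From dim ker(B − (3)·I) = 2, there are exactly 2 Jordan blocks for λ = 3.
Step 2 — from the minimal polynomial, the factor (x − 3)^3 tells us the largest block for λ = 3 has size 3.
Step 3 — with total size 5, 2 blocks, and largest block 3, the block sizes (in nonincreasing order) are [3, 2].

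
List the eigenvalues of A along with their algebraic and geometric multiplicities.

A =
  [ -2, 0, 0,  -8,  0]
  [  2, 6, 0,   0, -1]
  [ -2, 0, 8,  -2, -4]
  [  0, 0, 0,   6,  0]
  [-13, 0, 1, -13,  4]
λ = -2: alg = 1, geom = 1; λ = 6: alg = 4, geom = 2

Step 1 — factor the characteristic polynomial to read off the algebraic multiplicities:
  χ_A(x) = (x - 6)^4*(x + 2)

Step 2 — compute geometric multiplicities via the rank-nullity identity g(λ) = n − rank(A − λI):
  rank(A − (-2)·I) = 4, so dim ker(A − (-2)·I) = n − 4 = 1
  rank(A − (6)·I) = 3, so dim ker(A − (6)·I) = n − 3 = 2

Summary:
  λ = -2: algebraic multiplicity = 1, geometric multiplicity = 1
  λ = 6: algebraic multiplicity = 4, geometric multiplicity = 2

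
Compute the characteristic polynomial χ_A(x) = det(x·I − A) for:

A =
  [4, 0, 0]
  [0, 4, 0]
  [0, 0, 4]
x^3 - 12*x^2 + 48*x - 64

Expanding det(x·I − A) (e.g. by cofactor expansion or by noting that A is similar to its Jordan form J, which has the same characteristic polynomial as A) gives
  χ_A(x) = x^3 - 12*x^2 + 48*x - 64
which factors as (x - 4)^3. The eigenvalues (with algebraic multiplicities) are λ = 4 with multiplicity 3.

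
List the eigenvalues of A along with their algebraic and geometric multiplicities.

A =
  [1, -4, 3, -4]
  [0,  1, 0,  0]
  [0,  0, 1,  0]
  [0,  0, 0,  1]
λ = 1: alg = 4, geom = 3

Step 1 — factor the characteristic polynomial to read off the algebraic multiplicities:
  χ_A(x) = (x - 1)^4

Step 2 — compute geometric multiplicities via the rank-nullity identity g(λ) = n − rank(A − λI):
  rank(A − (1)·I) = 1, so dim ker(A − (1)·I) = n − 1 = 3

Summary:
  λ = 1: algebraic multiplicity = 4, geometric multiplicity = 3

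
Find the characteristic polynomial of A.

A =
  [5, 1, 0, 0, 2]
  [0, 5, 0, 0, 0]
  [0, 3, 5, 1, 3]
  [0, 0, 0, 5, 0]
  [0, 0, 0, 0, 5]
x^5 - 25*x^4 + 250*x^3 - 1250*x^2 + 3125*x - 3125

Expanding det(x·I − A) (e.g. by cofactor expansion or by noting that A is similar to its Jordan form J, which has the same characteristic polynomial as A) gives
  χ_A(x) = x^5 - 25*x^4 + 250*x^3 - 1250*x^2 + 3125*x - 3125
which factors as (x - 5)^5. The eigenvalues (with algebraic multiplicities) are λ = 5 with multiplicity 5.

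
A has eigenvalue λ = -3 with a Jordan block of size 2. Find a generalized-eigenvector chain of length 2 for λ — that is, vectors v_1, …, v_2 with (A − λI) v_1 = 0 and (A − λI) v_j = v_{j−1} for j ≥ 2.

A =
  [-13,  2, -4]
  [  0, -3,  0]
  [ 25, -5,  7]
A Jordan chain for λ = -3 of length 2:
v_1 = (-10, 0, 25)ᵀ
v_2 = (1, 0, 0)ᵀ

Let N = A − (-3)·I. We want v_2 with N^2 v_2 = 0 but N^1 v_2 ≠ 0; then v_{j-1} := N · v_j for j = 2, …, 2.

Pick v_2 = (1, 0, 0)ᵀ.
Then v_1 = N · v_2 = (-10, 0, 25)ᵀ.

Sanity check: (A − (-3)·I) v_1 = (0, 0, 0)ᵀ = 0. ✓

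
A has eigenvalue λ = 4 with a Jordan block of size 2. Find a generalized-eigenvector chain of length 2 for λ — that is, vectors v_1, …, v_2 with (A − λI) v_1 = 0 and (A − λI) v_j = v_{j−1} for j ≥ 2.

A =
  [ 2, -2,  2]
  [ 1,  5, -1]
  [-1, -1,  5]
A Jordan chain for λ = 4 of length 2:
v_1 = (-2, 1, -1)ᵀ
v_2 = (1, 0, 0)ᵀ

Let N = A − (4)·I. We want v_2 with N^2 v_2 = 0 but N^1 v_2 ≠ 0; then v_{j-1} := N · v_j for j = 2, …, 2.

Pick v_2 = (1, 0, 0)ᵀ.
Then v_1 = N · v_2 = (-2, 1, -1)ᵀ.

Sanity check: (A − (4)·I) v_1 = (0, 0, 0)ᵀ = 0. ✓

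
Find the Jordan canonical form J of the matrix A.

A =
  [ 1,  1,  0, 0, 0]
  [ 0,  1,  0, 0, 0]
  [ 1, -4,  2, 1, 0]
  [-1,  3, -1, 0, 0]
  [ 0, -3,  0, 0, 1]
J_2(1) ⊕ J_2(1) ⊕ J_1(1)

The characteristic polynomial is
  det(x·I − A) = x^5 - 5*x^4 + 10*x^3 - 10*x^2 + 5*x - 1 = (x - 1)^5

Eigenvalues and multiplicities (the geometric multiplicity of λ is n − rank(A − λI), which equals the number of Jordan blocks for λ):
  λ = 1: algebraic multiplicity = 5, geometric multiplicity = 3

Determining the block sizes for each eigenvalue:
  λ = 1: with am = 5 and gm = 3, the partition is not yet determined (e.g. several partitions of 5 into 3 parts exist). Let N = A − (1)·I. Computing rank(N^1) = 2, rank(N^2) = 0; the number of blocks of size ≥ j is rank(N^{j−1}) − rank(N^j), giving [3, 2]. So we have 2 block(s) of size 2, 1 block(s) of size 1 → block sizes [2, 2, 1]

Assembling the blocks gives a Jordan form
J =
  [1, 1, 0, 0, 0]
  [0, 1, 0, 0, 0]
  [0, 0, 1, 1, 0]
  [0, 0, 0, 1, 0]
  [0, 0, 0, 0, 1]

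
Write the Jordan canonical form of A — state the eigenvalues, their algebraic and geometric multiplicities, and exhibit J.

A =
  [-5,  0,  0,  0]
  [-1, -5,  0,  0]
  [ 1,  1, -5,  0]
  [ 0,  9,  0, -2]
J_3(-5) ⊕ J_1(-2)

The characteristic polynomial is
  det(x·I − A) = x^4 + 17*x^3 + 105*x^2 + 275*x + 250 = (x + 2)*(x + 5)^3

Eigenvalues and multiplicities (the geometric multiplicity of λ is n − rank(A − λI), which equals the number of Jordan blocks for λ):
  λ = -5: algebraic multiplicity = 3, geometric multiplicity = 1
  λ = -2: algebraic multiplicity = 1, geometric multiplicity = 1

Determining the block sizes for each eigenvalue:
  λ = -5: one block (gm = 1), so the single block has size am = 3 → block sizes [3]
  λ = -2: one block (gm = 1), so the single block has size am = 1 → block sizes [1]

Assembling the blocks gives a Jordan form
J =
  [-5,  1,  0,  0]
  [ 0, -5,  1,  0]
  [ 0,  0, -5,  0]
  [ 0,  0,  0, -2]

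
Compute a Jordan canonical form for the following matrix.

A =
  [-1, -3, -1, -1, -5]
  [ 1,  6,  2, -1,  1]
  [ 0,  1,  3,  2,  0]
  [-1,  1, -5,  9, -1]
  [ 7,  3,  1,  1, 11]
J_1(4) ⊕ J_3(6) ⊕ J_1(6)

The characteristic polynomial is
  det(x·I − A) = x^5 - 28*x^4 + 312*x^3 - 1728*x^2 + 4752*x - 5184 = (x - 6)^4*(x - 4)

Eigenvalues and multiplicities (the geometric multiplicity of λ is n − rank(A − λI), which equals the number of Jordan blocks for λ):
  λ = 4: algebraic multiplicity = 1, geometric multiplicity = 1
  λ = 6: algebraic multiplicity = 4, geometric multiplicity = 2

Determining the block sizes for each eigenvalue:
  λ = 4: one block (gm = 1), so the single block has size am = 1 → block sizes [1]
  λ = 6: with am = 4 and gm = 2, the partition is not yet determined (e.g. several partitions of 4 into 2 parts exist). Let N = A − (6)·I. Computing rank(N^1) = 3, rank(N^2) = 2, rank(N^3) = 1; the number of blocks of size ≥ j is rank(N^{j−1}) − rank(N^j), giving [2, 1, 1]. So we have 1 block(s) of size 3, 1 block(s) of size 1 → block sizes [3, 1]

Assembling the blocks gives a Jordan form
J =
  [4, 0, 0, 0, 0]
  [0, 6, 1, 0, 0]
  [0, 0, 6, 1, 0]
  [0, 0, 0, 6, 0]
  [0, 0, 0, 0, 6]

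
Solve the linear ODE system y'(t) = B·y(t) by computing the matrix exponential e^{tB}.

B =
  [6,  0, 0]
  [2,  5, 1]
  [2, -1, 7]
e^{tB} =
  [exp(6*t), 0, 0]
  [2*t*exp(6*t), -t*exp(6*t) + exp(6*t), t*exp(6*t)]
  [2*t*exp(6*t), -t*exp(6*t), t*exp(6*t) + exp(6*t)]

Strategy: write B = P · J · P⁻¹ where J is a Jordan canonical form, so e^{tB} = P · e^{tJ} · P⁻¹, and e^{tJ} can be computed block-by-block.

B has Jordan form
J =
  [6, 1, 0]
  [0, 6, 0]
  [0, 0, 6]
(up to reordering of blocks).

Per-block formulas:
  For a 1×1 block at λ = 6: exp(t · [6]) = [e^(6t)].
  For a 2×2 Jordan block J_2(6): exp(t · J_2(6)) = e^(6t)·(I + t·N), where N is the 2×2 nilpotent shift.

After assembling e^{tJ} and conjugating by P, we get:

e^{tB} =
  [exp(6*t), 0, 0]
  [2*t*exp(6*t), -t*exp(6*t) + exp(6*t), t*exp(6*t)]
  [2*t*exp(6*t), -t*exp(6*t), t*exp(6*t) + exp(6*t)]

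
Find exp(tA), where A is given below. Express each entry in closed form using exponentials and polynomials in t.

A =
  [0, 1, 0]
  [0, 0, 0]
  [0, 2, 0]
e^{tA} =
  [1, t, 0]
  [0, 1, 0]
  [0, 2*t, 1]

Strategy: write A = P · J · P⁻¹ where J is a Jordan canonical form, so e^{tA} = P · e^{tJ} · P⁻¹, and e^{tJ} can be computed block-by-block.

A has Jordan form
J =
  [0, 1, 0]
  [0, 0, 0]
  [0, 0, 0]
(up to reordering of blocks).

Per-block formulas:
  For a 2×2 Jordan block J_2(0): exp(t · J_2(0)) = e^(0t)·(I + t·N), where N is the 2×2 nilpotent shift.
  For a 1×1 block at λ = 0: exp(t · [0]) = [e^(0t)].

After assembling e^{tJ} and conjugating by P, we get:

e^{tA} =
  [1, t, 0]
  [0, 1, 0]
  [0, 2*t, 1]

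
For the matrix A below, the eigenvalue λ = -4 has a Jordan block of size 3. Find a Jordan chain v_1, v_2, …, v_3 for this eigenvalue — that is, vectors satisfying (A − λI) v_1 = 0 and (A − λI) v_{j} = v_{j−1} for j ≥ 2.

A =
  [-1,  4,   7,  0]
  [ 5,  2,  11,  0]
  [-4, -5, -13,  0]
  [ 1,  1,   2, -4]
A Jordan chain for λ = -4 of length 3:
v_1 = (1, 1, -1, 0)ᵀ
v_2 = (3, 5, -4, 1)ᵀ
v_3 = (1, 0, 0, 0)ᵀ

Let N = A − (-4)·I. We want v_3 with N^3 v_3 = 0 but N^2 v_3 ≠ 0; then v_{j-1} := N · v_j for j = 3, …, 2.

Pick v_3 = (1, 0, 0, 0)ᵀ.
Then v_2 = N · v_3 = (3, 5, -4, 1)ᵀ.
Then v_1 = N · v_2 = (1, 1, -1, 0)ᵀ.

Sanity check: (A − (-4)·I) v_1 = (0, 0, 0, 0)ᵀ = 0. ✓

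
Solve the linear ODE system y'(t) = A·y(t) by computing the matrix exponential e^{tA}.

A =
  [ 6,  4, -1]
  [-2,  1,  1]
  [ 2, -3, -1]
e^{tA} =
  [3*t^2*exp(2*t) + 4*t*exp(2*t) + exp(2*t), 15*t^2*exp(2*t)/2 + 4*t*exp(2*t), 3*t^2*exp(2*t)/2 - t*exp(2*t)]
  [-2*t^2*exp(2*t) - 2*t*exp(2*t), -5*t^2*exp(2*t) - t*exp(2*t) + exp(2*t), -t^2*exp(2*t) + t*exp(2*t)]
  [4*t^2*exp(2*t) + 2*t*exp(2*t), 10*t^2*exp(2*t) - 3*t*exp(2*t), 2*t^2*exp(2*t) - 3*t*exp(2*t) + exp(2*t)]

Strategy: write A = P · J · P⁻¹ where J is a Jordan canonical form, so e^{tA} = P · e^{tJ} · P⁻¹, and e^{tJ} can be computed block-by-block.

A has Jordan form
J =
  [2, 1, 0]
  [0, 2, 1]
  [0, 0, 2]
(up to reordering of blocks).

Per-block formulas:
  For a 3×3 Jordan block J_3(2): exp(t · J_3(2)) = e^(2t)·(I + t·N + (t^2/2)·N^2), where N is the 3×3 nilpotent shift.

After assembling e^{tJ} and conjugating by P, we get:

e^{tA} =
  [3*t^2*exp(2*t) + 4*t*exp(2*t) + exp(2*t), 15*t^2*exp(2*t)/2 + 4*t*exp(2*t), 3*t^2*exp(2*t)/2 - t*exp(2*t)]
  [-2*t^2*exp(2*t) - 2*t*exp(2*t), -5*t^2*exp(2*t) - t*exp(2*t) + exp(2*t), -t^2*exp(2*t) + t*exp(2*t)]
  [4*t^2*exp(2*t) + 2*t*exp(2*t), 10*t^2*exp(2*t) - 3*t*exp(2*t), 2*t^2*exp(2*t) - 3*t*exp(2*t) + exp(2*t)]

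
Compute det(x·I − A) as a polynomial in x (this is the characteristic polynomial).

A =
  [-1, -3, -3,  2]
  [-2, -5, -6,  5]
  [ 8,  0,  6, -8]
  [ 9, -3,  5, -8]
x^4 + 8*x^3 + 24*x^2 + 32*x + 16

Expanding det(x·I − A) (e.g. by cofactor expansion or by noting that A is similar to its Jordan form J, which has the same characteristic polynomial as A) gives
  χ_A(x) = x^4 + 8*x^3 + 24*x^2 + 32*x + 16
which factors as (x + 2)^4. The eigenvalues (with algebraic multiplicities) are λ = -2 with multiplicity 4.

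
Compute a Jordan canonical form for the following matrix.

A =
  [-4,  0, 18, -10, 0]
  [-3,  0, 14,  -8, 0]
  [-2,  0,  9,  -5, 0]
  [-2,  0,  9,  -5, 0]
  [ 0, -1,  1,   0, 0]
J_3(0) ⊕ J_2(0)

The characteristic polynomial is
  det(x·I − A) = x^5

Eigenvalues and multiplicities (the geometric multiplicity of λ is n − rank(A − λI), which equals the number of Jordan blocks for λ):
  λ = 0: algebraic multiplicity = 5, geometric multiplicity = 2

Determining the block sizes for each eigenvalue:
  λ = 0: with am = 5 and gm = 2, the partition is not yet determined (e.g. several partitions of 5 into 2 parts exist). Let N = A − (0)·I. Computing rank(N^1) = 3, rank(N^2) = 1, rank(N^3) = 0; the number of blocks of size ≥ j is rank(N^{j−1}) − rank(N^j), giving [2, 2, 1]. So we have 1 block(s) of size 3, 1 block(s) of size 2 → block sizes [3, 2]

Assembling the blocks gives a Jordan form
J =
  [0, 1, 0, 0, 0]
  [0, 0, 1, 0, 0]
  [0, 0, 0, 0, 0]
  [0, 0, 0, 0, 1]
  [0, 0, 0, 0, 0]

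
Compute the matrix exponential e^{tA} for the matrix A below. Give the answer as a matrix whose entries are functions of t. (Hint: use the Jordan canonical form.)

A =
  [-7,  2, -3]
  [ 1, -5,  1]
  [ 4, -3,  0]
e^{tA} =
  [-t^2*exp(-4*t)/2 - 3*t*exp(-4*t) + exp(-4*t), t^2*exp(-4*t)/2 + 2*t*exp(-4*t), -t^2*exp(-4*t)/2 - 3*t*exp(-4*t)]
  [t*exp(-4*t), -t*exp(-4*t) + exp(-4*t), t*exp(-4*t)]
  [t^2*exp(-4*t)/2 + 4*t*exp(-4*t), -t^2*exp(-4*t)/2 - 3*t*exp(-4*t), t^2*exp(-4*t)/2 + 4*t*exp(-4*t) + exp(-4*t)]

Strategy: write A = P · J · P⁻¹ where J is a Jordan canonical form, so e^{tA} = P · e^{tJ} · P⁻¹, and e^{tJ} can be computed block-by-block.

A has Jordan form
J =
  [-4,  1,  0]
  [ 0, -4,  1]
  [ 0,  0, -4]
(up to reordering of blocks).

Per-block formulas:
  For a 3×3 Jordan block J_3(-4): exp(t · J_3(-4)) = e^(-4t)·(I + t·N + (t^2/2)·N^2), where N is the 3×3 nilpotent shift.

After assembling e^{tJ} and conjugating by P, we get:

e^{tA} =
  [-t^2*exp(-4*t)/2 - 3*t*exp(-4*t) + exp(-4*t), t^2*exp(-4*t)/2 + 2*t*exp(-4*t), -t^2*exp(-4*t)/2 - 3*t*exp(-4*t)]
  [t*exp(-4*t), -t*exp(-4*t) + exp(-4*t), t*exp(-4*t)]
  [t^2*exp(-4*t)/2 + 4*t*exp(-4*t), -t^2*exp(-4*t)/2 - 3*t*exp(-4*t), t^2*exp(-4*t)/2 + 4*t*exp(-4*t) + exp(-4*t)]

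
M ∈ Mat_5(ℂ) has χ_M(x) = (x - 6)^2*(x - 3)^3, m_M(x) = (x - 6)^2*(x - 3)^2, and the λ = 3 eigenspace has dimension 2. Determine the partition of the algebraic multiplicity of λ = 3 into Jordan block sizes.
Block sizes for λ = 3: [2, 1]

Step 1 — from the characteristic polynomial, algebraic multiplicity of λ = 3 is 3. From dim ker(M − (3)·I) = 2, there are exactly 2 Jordan blocks for λ = 3.
Step 2 — from the minimal polynomial, the factor (x − 3)^2 tells us the largest block for λ = 3 has size 2.
Step 3 — with total size 3, 2 blocks, and largest block 2, the block sizes (in nonincreasing order) are [2, 1].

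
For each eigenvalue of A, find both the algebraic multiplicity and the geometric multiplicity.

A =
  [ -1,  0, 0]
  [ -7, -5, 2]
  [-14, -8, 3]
λ = -1: alg = 3, geom = 2

Step 1 — factor the characteristic polynomial to read off the algebraic multiplicities:
  χ_A(x) = (x + 1)^3

Step 2 — compute geometric multiplicities via the rank-nullity identity g(λ) = n − rank(A − λI):
  rank(A − (-1)·I) = 1, so dim ker(A − (-1)·I) = n − 1 = 2

Summary:
  λ = -1: algebraic multiplicity = 3, geometric multiplicity = 2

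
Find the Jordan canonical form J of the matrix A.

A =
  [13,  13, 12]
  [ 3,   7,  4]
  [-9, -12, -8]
J_3(4)

The characteristic polynomial is
  det(x·I − A) = x^3 - 12*x^2 + 48*x - 64 = (x - 4)^3

Eigenvalues and multiplicities (the geometric multiplicity of λ is n − rank(A − λI), which equals the number of Jordan blocks for λ):
  λ = 4: algebraic multiplicity = 3, geometric multiplicity = 1

Determining the block sizes for each eigenvalue:
  λ = 4: one block (gm = 1), so the single block has size am = 3 → block sizes [3]

Assembling the blocks gives a Jordan form
J =
  [4, 1, 0]
  [0, 4, 1]
  [0, 0, 4]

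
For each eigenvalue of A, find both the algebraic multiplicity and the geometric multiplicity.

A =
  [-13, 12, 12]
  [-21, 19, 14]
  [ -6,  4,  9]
λ = 5: alg = 3, geom = 2

Step 1 — factor the characteristic polynomial to read off the algebraic multiplicities:
  χ_A(x) = (x - 5)^3

Step 2 — compute geometric multiplicities via the rank-nullity identity g(λ) = n − rank(A − λI):
  rank(A − (5)·I) = 1, so dim ker(A − (5)·I) = n − 1 = 2

Summary:
  λ = 5: algebraic multiplicity = 3, geometric multiplicity = 2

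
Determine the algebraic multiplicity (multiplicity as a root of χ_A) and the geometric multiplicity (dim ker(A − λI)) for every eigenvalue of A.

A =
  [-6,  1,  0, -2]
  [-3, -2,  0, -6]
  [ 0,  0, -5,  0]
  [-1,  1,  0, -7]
λ = -5: alg = 4, geom = 3

Step 1 — factor the characteristic polynomial to read off the algebraic multiplicities:
  χ_A(x) = (x + 5)^4

Step 2 — compute geometric multiplicities via the rank-nullity identity g(λ) = n − rank(A − λI):
  rank(A − (-5)·I) = 1, so dim ker(A − (-5)·I) = n − 1 = 3

Summary:
  λ = -5: algebraic multiplicity = 4, geometric multiplicity = 3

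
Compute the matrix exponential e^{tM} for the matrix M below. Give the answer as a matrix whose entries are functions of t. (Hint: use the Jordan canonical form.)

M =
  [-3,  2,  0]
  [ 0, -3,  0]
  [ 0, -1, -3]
e^{tM} =
  [exp(-3*t), 2*t*exp(-3*t), 0]
  [0, exp(-3*t), 0]
  [0, -t*exp(-3*t), exp(-3*t)]

Strategy: write M = P · J · P⁻¹ where J is a Jordan canonical form, so e^{tM} = P · e^{tJ} · P⁻¹, and e^{tJ} can be computed block-by-block.

M has Jordan form
J =
  [-3,  1,  0]
  [ 0, -3,  0]
  [ 0,  0, -3]
(up to reordering of blocks).

Per-block formulas:
  For a 1×1 block at λ = -3: exp(t · [-3]) = [e^(-3t)].
  For a 2×2 Jordan block J_2(-3): exp(t · J_2(-3)) = e^(-3t)·(I + t·N), where N is the 2×2 nilpotent shift.

After assembling e^{tJ} and conjugating by P, we get:

e^{tM} =
  [exp(-3*t), 2*t*exp(-3*t), 0]
  [0, exp(-3*t), 0]
  [0, -t*exp(-3*t), exp(-3*t)]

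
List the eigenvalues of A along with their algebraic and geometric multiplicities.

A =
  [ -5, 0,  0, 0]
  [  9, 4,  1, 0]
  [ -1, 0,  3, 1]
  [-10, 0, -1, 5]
λ = -5: alg = 1, geom = 1; λ = 4: alg = 3, geom = 1

Step 1 — factor the characteristic polynomial to read off the algebraic multiplicities:
  χ_A(x) = (x - 4)^3*(x + 5)

Step 2 — compute geometric multiplicities via the rank-nullity identity g(λ) = n − rank(A − λI):
  rank(A − (-5)·I) = 3, so dim ker(A − (-5)·I) = n − 3 = 1
  rank(A − (4)·I) = 3, so dim ker(A − (4)·I) = n − 3 = 1

Summary:
  λ = -5: algebraic multiplicity = 1, geometric multiplicity = 1
  λ = 4: algebraic multiplicity = 3, geometric multiplicity = 1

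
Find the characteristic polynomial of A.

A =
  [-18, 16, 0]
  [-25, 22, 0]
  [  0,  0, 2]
x^3 - 6*x^2 + 12*x - 8

Expanding det(x·I − A) (e.g. by cofactor expansion or by noting that A is similar to its Jordan form J, which has the same characteristic polynomial as A) gives
  χ_A(x) = x^3 - 6*x^2 + 12*x - 8
which factors as (x - 2)^3. The eigenvalues (with algebraic multiplicities) are λ = 2 with multiplicity 3.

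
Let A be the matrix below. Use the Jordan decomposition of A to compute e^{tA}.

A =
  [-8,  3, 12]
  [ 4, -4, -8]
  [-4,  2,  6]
e^{tA} =
  [-6*t*exp(-2*t) + exp(-2*t), 3*t*exp(-2*t), 12*t*exp(-2*t)]
  [4*t*exp(-2*t), -2*t*exp(-2*t) + exp(-2*t), -8*t*exp(-2*t)]
  [-4*t*exp(-2*t), 2*t*exp(-2*t), 8*t*exp(-2*t) + exp(-2*t)]

Strategy: write A = P · J · P⁻¹ where J is a Jordan canonical form, so e^{tA} = P · e^{tJ} · P⁻¹, and e^{tJ} can be computed block-by-block.

A has Jordan form
J =
  [-2,  1,  0]
  [ 0, -2,  0]
  [ 0,  0, -2]
(up to reordering of blocks).

Per-block formulas:
  For a 1×1 block at λ = -2: exp(t · [-2]) = [e^(-2t)].
  For a 2×2 Jordan block J_2(-2): exp(t · J_2(-2)) = e^(-2t)·(I + t·N), where N is the 2×2 nilpotent shift.

After assembling e^{tJ} and conjugating by P, we get:

e^{tA} =
  [-6*t*exp(-2*t) + exp(-2*t), 3*t*exp(-2*t), 12*t*exp(-2*t)]
  [4*t*exp(-2*t), -2*t*exp(-2*t) + exp(-2*t), -8*t*exp(-2*t)]
  [-4*t*exp(-2*t), 2*t*exp(-2*t), 8*t*exp(-2*t) + exp(-2*t)]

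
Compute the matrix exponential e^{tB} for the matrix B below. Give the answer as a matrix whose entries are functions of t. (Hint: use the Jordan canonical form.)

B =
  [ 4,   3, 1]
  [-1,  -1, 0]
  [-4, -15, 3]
e^{tB} =
  [-3*t^2*exp(2*t)/2 + 2*t*exp(2*t) + exp(2*t), -9*t^2*exp(2*t) + 3*t*exp(2*t), 3*t^2*exp(2*t)/2 + t*exp(2*t)]
  [t^2*exp(2*t)/2 - t*exp(2*t), 3*t^2*exp(2*t) - 3*t*exp(2*t) + exp(2*t), -t^2*exp(2*t)/2]
  [3*t^2*exp(2*t)/2 - 4*t*exp(2*t), 9*t^2*exp(2*t) - 15*t*exp(2*t), -3*t^2*exp(2*t)/2 + t*exp(2*t) + exp(2*t)]

Strategy: write B = P · J · P⁻¹ where J is a Jordan canonical form, so e^{tB} = P · e^{tJ} · P⁻¹, and e^{tJ} can be computed block-by-block.

B has Jordan form
J =
  [2, 1, 0]
  [0, 2, 1]
  [0, 0, 2]
(up to reordering of blocks).

Per-block formulas:
  For a 3×3 Jordan block J_3(2): exp(t · J_3(2)) = e^(2t)·(I + t·N + (t^2/2)·N^2), where N is the 3×3 nilpotent shift.

After assembling e^{tJ} and conjugating by P, we get:

e^{tB} =
  [-3*t^2*exp(2*t)/2 + 2*t*exp(2*t) + exp(2*t), -9*t^2*exp(2*t) + 3*t*exp(2*t), 3*t^2*exp(2*t)/2 + t*exp(2*t)]
  [t^2*exp(2*t)/2 - t*exp(2*t), 3*t^2*exp(2*t) - 3*t*exp(2*t) + exp(2*t), -t^2*exp(2*t)/2]
  [3*t^2*exp(2*t)/2 - 4*t*exp(2*t), 9*t^2*exp(2*t) - 15*t*exp(2*t), -3*t^2*exp(2*t)/2 + t*exp(2*t) + exp(2*t)]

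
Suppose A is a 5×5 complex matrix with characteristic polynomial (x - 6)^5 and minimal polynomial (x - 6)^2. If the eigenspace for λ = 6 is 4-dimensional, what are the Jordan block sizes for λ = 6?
Block sizes for λ = 6: [2, 1, 1, 1]

Step 1 — from the characteristic polynomial, algebraic multiplicity of λ = 6 is 5. From dim ker(A − (6)·I) = 4, there are exactly 4 Jordan blocks for λ = 6.
Step 2 — from the minimal polynomial, the factor (x − 6)^2 tells us the largest block for λ = 6 has size 2.
Step 3 — with total size 5, 4 blocks, and largest block 2, the block sizes (in nonincreasing order) are [2, 1, 1, 1].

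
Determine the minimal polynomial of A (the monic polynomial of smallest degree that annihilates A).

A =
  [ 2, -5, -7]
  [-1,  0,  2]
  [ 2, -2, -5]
x^3 + 3*x^2 + 3*x + 1

The characteristic polynomial is χ_A(x) = (x + 1)^3, so the eigenvalues are known. The minimal polynomial is
  m_A(x) = Π_λ (x − λ)^{k_λ}
where k_λ is the size of the *largest* Jordan block for λ (equivalently, the smallest k with (A − λI)^k v = 0 for every generalised eigenvector v of λ).

  λ = -1: largest Jordan block has size 3, contributing (x + 1)^3

So m_A(x) = (x + 1)^3 = x^3 + 3*x^2 + 3*x + 1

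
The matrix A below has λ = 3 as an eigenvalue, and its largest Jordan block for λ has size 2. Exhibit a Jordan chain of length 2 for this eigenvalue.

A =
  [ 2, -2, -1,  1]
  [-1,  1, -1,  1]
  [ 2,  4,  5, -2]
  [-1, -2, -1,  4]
A Jordan chain for λ = 3 of length 2:
v_1 = (-1, -1, 2, -1)ᵀ
v_2 = (1, 0, 0, 0)ᵀ

Let N = A − (3)·I. We want v_2 with N^2 v_2 = 0 but N^1 v_2 ≠ 0; then v_{j-1} := N · v_j for j = 2, …, 2.

Pick v_2 = (1, 0, 0, 0)ᵀ.
Then v_1 = N · v_2 = (-1, -1, 2, -1)ᵀ.

Sanity check: (A − (3)·I) v_1 = (0, 0, 0, 0)ᵀ = 0. ✓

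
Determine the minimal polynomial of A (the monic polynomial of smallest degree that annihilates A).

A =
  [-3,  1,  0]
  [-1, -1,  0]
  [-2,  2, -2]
x^2 + 4*x + 4

The characteristic polynomial is χ_A(x) = (x + 2)^3, so the eigenvalues are known. The minimal polynomial is
  m_A(x) = Π_λ (x − λ)^{k_λ}
where k_λ is the size of the *largest* Jordan block for λ (equivalently, the smallest k with (A − λI)^k v = 0 for every generalised eigenvector v of λ).

  λ = -2: largest Jordan block has size 2, contributing (x + 2)^2

So m_A(x) = (x + 2)^2 = x^2 + 4*x + 4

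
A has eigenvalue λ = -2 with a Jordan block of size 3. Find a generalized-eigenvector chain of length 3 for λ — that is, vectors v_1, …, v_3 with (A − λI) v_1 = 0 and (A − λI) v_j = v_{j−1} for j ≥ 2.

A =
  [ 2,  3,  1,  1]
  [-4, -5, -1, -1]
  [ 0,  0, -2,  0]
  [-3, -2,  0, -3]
A Jordan chain for λ = -2 of length 3:
v_1 = (1, -1, 0, -1)ᵀ
v_2 = (4, -4, 0, -3)ᵀ
v_3 = (1, 0, 0, 0)ᵀ

Let N = A − (-2)·I. We want v_3 with N^3 v_3 = 0 but N^2 v_3 ≠ 0; then v_{j-1} := N · v_j for j = 3, …, 2.

Pick v_3 = (1, 0, 0, 0)ᵀ.
Then v_2 = N · v_3 = (4, -4, 0, -3)ᵀ.
Then v_1 = N · v_2 = (1, -1, 0, -1)ᵀ.

Sanity check: (A − (-2)·I) v_1 = (0, 0, 0, 0)ᵀ = 0. ✓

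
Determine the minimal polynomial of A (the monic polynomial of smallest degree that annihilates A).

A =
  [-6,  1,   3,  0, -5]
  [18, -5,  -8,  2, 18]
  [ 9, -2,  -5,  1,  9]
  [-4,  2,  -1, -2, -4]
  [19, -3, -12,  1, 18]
x^3 - 2*x^2 - 7*x - 4

The characteristic polynomial is χ_A(x) = (x - 4)*(x + 1)^4, so the eigenvalues are known. The minimal polynomial is
  m_A(x) = Π_λ (x − λ)^{k_λ}
where k_λ is the size of the *largest* Jordan block for λ (equivalently, the smallest k with (A − λI)^k v = 0 for every generalised eigenvector v of λ).

  λ = -1: largest Jordan block has size 2, contributing (x + 1)^2
  λ = 4: largest Jordan block has size 1, contributing (x − 4)

So m_A(x) = (x - 4)*(x + 1)^2 = x^3 - 2*x^2 - 7*x - 4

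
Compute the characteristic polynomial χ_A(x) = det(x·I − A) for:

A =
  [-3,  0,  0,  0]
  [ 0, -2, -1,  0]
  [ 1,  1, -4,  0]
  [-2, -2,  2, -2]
x^4 + 11*x^3 + 45*x^2 + 81*x + 54

Expanding det(x·I − A) (e.g. by cofactor expansion or by noting that A is similar to its Jordan form J, which has the same characteristic polynomial as A) gives
  χ_A(x) = x^4 + 11*x^3 + 45*x^2 + 81*x + 54
which factors as (x + 2)*(x + 3)^3. The eigenvalues (with algebraic multiplicities) are λ = -3 with multiplicity 3, λ = -2 with multiplicity 1.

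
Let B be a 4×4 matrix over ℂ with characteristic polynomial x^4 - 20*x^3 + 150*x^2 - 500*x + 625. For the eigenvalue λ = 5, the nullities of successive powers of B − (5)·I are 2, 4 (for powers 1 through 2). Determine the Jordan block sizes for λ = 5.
Block sizes for λ = 5: [2, 2]

From the dimensions of kernels of powers, the number of Jordan blocks of size at least j is d_j − d_{j−1} where d_j = dim ker(N^j) (with d_0 = 0). Computing the differences gives [2, 2].
The number of blocks of size exactly k is (#blocks of size ≥ k) − (#blocks of size ≥ k + 1), so the partition is: 2 block(s) of size 2.
In nonincreasing order the block sizes are [2, 2].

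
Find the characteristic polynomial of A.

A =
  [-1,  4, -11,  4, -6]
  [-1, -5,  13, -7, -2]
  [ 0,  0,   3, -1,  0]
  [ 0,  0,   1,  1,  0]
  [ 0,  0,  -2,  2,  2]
x^5 - 15*x^3 + 10*x^2 + 60*x - 72

Expanding det(x·I − A) (e.g. by cofactor expansion or by noting that A is similar to its Jordan form J, which has the same characteristic polynomial as A) gives
  χ_A(x) = x^5 - 15*x^3 + 10*x^2 + 60*x - 72
which factors as (x - 2)^3*(x + 3)^2. The eigenvalues (with algebraic multiplicities) are λ = -3 with multiplicity 2, λ = 2 with multiplicity 3.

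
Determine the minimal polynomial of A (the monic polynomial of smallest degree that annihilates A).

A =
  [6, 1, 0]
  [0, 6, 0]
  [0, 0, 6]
x^2 - 12*x + 36

The characteristic polynomial is χ_A(x) = (x - 6)^3, so the eigenvalues are known. The minimal polynomial is
  m_A(x) = Π_λ (x − λ)^{k_λ}
where k_λ is the size of the *largest* Jordan block for λ (equivalently, the smallest k with (A − λI)^k v = 0 for every generalised eigenvector v of λ).

  λ = 6: largest Jordan block has size 2, contributing (x − 6)^2

So m_A(x) = (x - 6)^2 = x^2 - 12*x + 36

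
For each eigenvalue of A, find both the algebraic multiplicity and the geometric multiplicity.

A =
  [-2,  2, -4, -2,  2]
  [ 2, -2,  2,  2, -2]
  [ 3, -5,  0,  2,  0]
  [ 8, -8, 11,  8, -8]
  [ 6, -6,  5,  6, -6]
λ = -2: alg = 1, geom = 1; λ = 0: alg = 4, geom = 2

Step 1 — factor the characteristic polynomial to read off the algebraic multiplicities:
  χ_A(x) = x^4*(x + 2)

Step 2 — compute geometric multiplicities via the rank-nullity identity g(λ) = n − rank(A − λI):
  rank(A − (-2)·I) = 4, so dim ker(A − (-2)·I) = n − 4 = 1
  rank(A − (0)·I) = 3, so dim ker(A − (0)·I) = n − 3 = 2

Summary:
  λ = -2: algebraic multiplicity = 1, geometric multiplicity = 1
  λ = 0: algebraic multiplicity = 4, geometric multiplicity = 2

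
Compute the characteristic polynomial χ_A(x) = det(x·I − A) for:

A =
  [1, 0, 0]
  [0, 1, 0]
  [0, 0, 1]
x^3 - 3*x^2 + 3*x - 1

Expanding det(x·I − A) (e.g. by cofactor expansion or by noting that A is similar to its Jordan form J, which has the same characteristic polynomial as A) gives
  χ_A(x) = x^3 - 3*x^2 + 3*x - 1
which factors as (x - 1)^3. The eigenvalues (with algebraic multiplicities) are λ = 1 with multiplicity 3.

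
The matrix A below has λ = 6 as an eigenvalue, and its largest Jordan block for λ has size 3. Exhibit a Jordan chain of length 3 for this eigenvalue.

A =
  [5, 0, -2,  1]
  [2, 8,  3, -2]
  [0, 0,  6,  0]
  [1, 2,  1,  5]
A Jordan chain for λ = 6 of length 3:
v_1 = (2, 0, 0, 2)ᵀ
v_2 = (-1, 2, 0, 1)ᵀ
v_3 = (1, 0, 0, 0)ᵀ

Let N = A − (6)·I. We want v_3 with N^3 v_3 = 0 but N^2 v_3 ≠ 0; then v_{j-1} := N · v_j for j = 3, …, 2.

Pick v_3 = (1, 0, 0, 0)ᵀ.
Then v_2 = N · v_3 = (-1, 2, 0, 1)ᵀ.
Then v_1 = N · v_2 = (2, 0, 0, 2)ᵀ.

Sanity check: (A − (6)·I) v_1 = (0, 0, 0, 0)ᵀ = 0. ✓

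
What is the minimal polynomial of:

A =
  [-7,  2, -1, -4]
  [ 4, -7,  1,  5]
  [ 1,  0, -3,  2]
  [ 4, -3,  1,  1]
x^3 + 12*x^2 + 48*x + 64

The characteristic polynomial is χ_A(x) = (x + 4)^4, so the eigenvalues are known. The minimal polynomial is
  m_A(x) = Π_λ (x − λ)^{k_λ}
where k_λ is the size of the *largest* Jordan block for λ (equivalently, the smallest k with (A − λI)^k v = 0 for every generalised eigenvector v of λ).

  λ = -4: largest Jordan block has size 3, contributing (x + 4)^3

So m_A(x) = (x + 4)^3 = x^3 + 12*x^2 + 48*x + 64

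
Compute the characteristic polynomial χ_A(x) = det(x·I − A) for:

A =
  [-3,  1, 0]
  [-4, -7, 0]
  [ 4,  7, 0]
x^3 + 10*x^2 + 25*x

Expanding det(x·I − A) (e.g. by cofactor expansion or by noting that A is similar to its Jordan form J, which has the same characteristic polynomial as A) gives
  χ_A(x) = x^3 + 10*x^2 + 25*x
which factors as x*(x + 5)^2. The eigenvalues (with algebraic multiplicities) are λ = -5 with multiplicity 2, λ = 0 with multiplicity 1.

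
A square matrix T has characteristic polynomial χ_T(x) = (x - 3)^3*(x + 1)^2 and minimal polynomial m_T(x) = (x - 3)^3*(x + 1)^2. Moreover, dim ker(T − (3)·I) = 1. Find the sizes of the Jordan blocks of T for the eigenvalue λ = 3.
Block sizes for λ = 3: [3]

Step 1 — from the characteristic polynomial, algebraic multiplicity of λ = 3 is 3. From dim ker(T − (3)·I) = 1, there are exactly 1 Jordan blocks for λ = 3.
Step 2 — from the minimal polynomial, the factor (x − 3)^3 tells us the largest block for λ = 3 has size 3.
Step 3 — with total size 3, 1 blocks, and largest block 3, the block sizes (in nonincreasing order) are [3].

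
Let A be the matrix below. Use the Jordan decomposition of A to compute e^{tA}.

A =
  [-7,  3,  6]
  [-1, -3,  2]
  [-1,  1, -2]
e^{tA} =
  [-3*t*exp(-4*t) + exp(-4*t), 3*t*exp(-4*t), 6*t*exp(-4*t)]
  [-t*exp(-4*t), t*exp(-4*t) + exp(-4*t), 2*t*exp(-4*t)]
  [-t*exp(-4*t), t*exp(-4*t), 2*t*exp(-4*t) + exp(-4*t)]

Strategy: write A = P · J · P⁻¹ where J is a Jordan canonical form, so e^{tA} = P · e^{tJ} · P⁻¹, and e^{tJ} can be computed block-by-block.

A has Jordan form
J =
  [-4,  1,  0]
  [ 0, -4,  0]
  [ 0,  0, -4]
(up to reordering of blocks).

Per-block formulas:
  For a 1×1 block at λ = -4: exp(t · [-4]) = [e^(-4t)].
  For a 2×2 Jordan block J_2(-4): exp(t · J_2(-4)) = e^(-4t)·(I + t·N), where N is the 2×2 nilpotent shift.

After assembling e^{tJ} and conjugating by P, we get:

e^{tA} =
  [-3*t*exp(-4*t) + exp(-4*t), 3*t*exp(-4*t), 6*t*exp(-4*t)]
  [-t*exp(-4*t), t*exp(-4*t) + exp(-4*t), 2*t*exp(-4*t)]
  [-t*exp(-4*t), t*exp(-4*t), 2*t*exp(-4*t) + exp(-4*t)]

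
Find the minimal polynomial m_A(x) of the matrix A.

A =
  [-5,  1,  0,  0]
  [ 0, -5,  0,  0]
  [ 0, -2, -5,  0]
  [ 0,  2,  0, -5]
x^2 + 10*x + 25

The characteristic polynomial is χ_A(x) = (x + 5)^4, so the eigenvalues are known. The minimal polynomial is
  m_A(x) = Π_λ (x − λ)^{k_λ}
where k_λ is the size of the *largest* Jordan block for λ (equivalently, the smallest k with (A − λI)^k v = 0 for every generalised eigenvector v of λ).

  λ = -5: largest Jordan block has size 2, contributing (x + 5)^2

So m_A(x) = (x + 5)^2 = x^2 + 10*x + 25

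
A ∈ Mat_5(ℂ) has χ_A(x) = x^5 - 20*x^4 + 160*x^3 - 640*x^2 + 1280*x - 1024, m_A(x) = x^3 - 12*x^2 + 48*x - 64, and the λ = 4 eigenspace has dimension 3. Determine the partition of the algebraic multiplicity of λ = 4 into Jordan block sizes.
Block sizes for λ = 4: [3, 1, 1]

Step 1 — from the characteristic polynomial, algebraic multiplicity of λ = 4 is 5. From dim ker(A − (4)·I) = 3, there are exactly 3 Jordan blocks for λ = 4.
Step 2 — from the minimal polynomial, the factor (x − 4)^3 tells us the largest block for λ = 4 has size 3.
Step 3 — with total size 5, 3 blocks, and largest block 3, the block sizes (in nonincreasing order) are [3, 1, 1].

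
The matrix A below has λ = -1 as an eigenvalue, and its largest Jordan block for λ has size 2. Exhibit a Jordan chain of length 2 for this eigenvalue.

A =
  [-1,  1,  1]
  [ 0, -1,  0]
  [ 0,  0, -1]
A Jordan chain for λ = -1 of length 2:
v_1 = (1, 0, 0)ᵀ
v_2 = (0, 1, 0)ᵀ

Let N = A − (-1)·I. We want v_2 with N^2 v_2 = 0 but N^1 v_2 ≠ 0; then v_{j-1} := N · v_j for j = 2, …, 2.

Pick v_2 = (0, 1, 0)ᵀ.
Then v_1 = N · v_2 = (1, 0, 0)ᵀ.

Sanity check: (A − (-1)·I) v_1 = (0, 0, 0)ᵀ = 0. ✓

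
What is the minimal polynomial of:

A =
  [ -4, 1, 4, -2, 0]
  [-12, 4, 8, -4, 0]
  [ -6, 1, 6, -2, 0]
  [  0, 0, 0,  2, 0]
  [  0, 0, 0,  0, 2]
x^2 - 4*x + 4

The characteristic polynomial is χ_A(x) = (x - 2)^5, so the eigenvalues are known. The minimal polynomial is
  m_A(x) = Π_λ (x − λ)^{k_λ}
where k_λ is the size of the *largest* Jordan block for λ (equivalently, the smallest k with (A − λI)^k v = 0 for every generalised eigenvector v of λ).

  λ = 2: largest Jordan block has size 2, contributing (x − 2)^2

So m_A(x) = (x - 2)^2 = x^2 - 4*x + 4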